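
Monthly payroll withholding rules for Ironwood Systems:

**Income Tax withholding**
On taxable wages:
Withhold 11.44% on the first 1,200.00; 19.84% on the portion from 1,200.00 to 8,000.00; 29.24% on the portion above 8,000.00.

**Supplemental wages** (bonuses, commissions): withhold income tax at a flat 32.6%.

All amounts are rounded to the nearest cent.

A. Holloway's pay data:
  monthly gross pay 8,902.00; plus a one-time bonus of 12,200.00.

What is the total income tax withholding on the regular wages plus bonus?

5,727.34

Income Tax: taxable = 8,902.00
  1,486.40 + 29.24% × (8,902.00 − 8,000.00) = 1,486.40 + 29.24% × 902.00 = 1,750.14
Supplemental (32.6% flat on bonus): 32.6% × 12,200.00 = 3,977.20
Total income tax: 1,750.14 + 3,977.20 = 5,727.34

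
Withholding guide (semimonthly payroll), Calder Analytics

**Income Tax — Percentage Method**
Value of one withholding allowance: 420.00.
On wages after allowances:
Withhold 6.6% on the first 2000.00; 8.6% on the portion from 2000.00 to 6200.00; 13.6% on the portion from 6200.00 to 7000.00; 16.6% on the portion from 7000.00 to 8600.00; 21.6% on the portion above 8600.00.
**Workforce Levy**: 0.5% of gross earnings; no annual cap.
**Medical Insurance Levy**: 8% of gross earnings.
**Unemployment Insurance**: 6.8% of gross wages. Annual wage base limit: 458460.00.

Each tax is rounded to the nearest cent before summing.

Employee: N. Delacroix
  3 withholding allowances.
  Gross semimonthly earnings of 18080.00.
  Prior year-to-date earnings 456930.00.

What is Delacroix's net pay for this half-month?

Income Tax: taxable = 18080.00 − 3×420.00 = 16820.00
  867.60 + 21.6% × (16820.00 − 8600.00) = 867.60 + 21.6% × 8220.00 = 2643.12
Workforce Levy: 0.5% × 18080.00 = 90.40
Medical Insurance Levy: 8% × 18080.00 = 1446.40
Unemployment Insurance: cap 458460.00 − YTD 456930.00 = 1530.00 subject; 6.8% × 1530.00 = 104.04
Total withheld: 2643.12 + 90.40 + 1446.40 + 104.04 = 4283.96
Net pay: 18080.00 − 4283.96 = 13796.04

13796.04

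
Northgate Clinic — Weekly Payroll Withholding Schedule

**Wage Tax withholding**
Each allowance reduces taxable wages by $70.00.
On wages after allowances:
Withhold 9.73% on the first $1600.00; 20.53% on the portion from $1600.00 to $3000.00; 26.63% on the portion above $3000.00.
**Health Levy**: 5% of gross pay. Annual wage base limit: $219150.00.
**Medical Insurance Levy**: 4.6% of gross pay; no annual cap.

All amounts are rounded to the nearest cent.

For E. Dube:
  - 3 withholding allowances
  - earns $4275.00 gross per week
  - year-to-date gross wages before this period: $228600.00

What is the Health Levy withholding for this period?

Health Levy: YTD $228600.00 ≥ cap $219150.00 → $0.00

$0.00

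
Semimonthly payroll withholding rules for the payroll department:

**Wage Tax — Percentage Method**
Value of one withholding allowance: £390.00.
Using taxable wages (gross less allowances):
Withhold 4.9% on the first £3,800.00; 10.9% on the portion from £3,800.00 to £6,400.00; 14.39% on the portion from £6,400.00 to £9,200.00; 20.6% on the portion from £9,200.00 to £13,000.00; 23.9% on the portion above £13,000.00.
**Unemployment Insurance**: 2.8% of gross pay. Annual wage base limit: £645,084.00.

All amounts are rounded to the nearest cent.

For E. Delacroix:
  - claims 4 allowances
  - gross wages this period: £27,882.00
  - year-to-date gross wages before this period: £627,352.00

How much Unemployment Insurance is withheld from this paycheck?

Unemployment Insurance: cap £645,084.00 − YTD £627,352.00 = £17,732.00 subject; 2.8% × £17,732.00 = £496.50

£496.50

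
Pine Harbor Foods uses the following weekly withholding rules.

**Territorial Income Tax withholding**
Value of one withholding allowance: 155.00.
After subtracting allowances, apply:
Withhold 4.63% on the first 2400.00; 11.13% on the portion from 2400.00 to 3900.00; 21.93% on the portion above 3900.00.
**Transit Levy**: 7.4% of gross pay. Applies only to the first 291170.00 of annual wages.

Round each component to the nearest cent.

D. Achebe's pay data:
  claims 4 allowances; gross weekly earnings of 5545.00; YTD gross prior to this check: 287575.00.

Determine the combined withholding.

768.88

Territorial Income Tax: taxable = 5545.00 − 4×155.00 = 4925.00
  278.07 + 21.93% × (4925.00 − 3900.00) = 278.07 + 21.93% × 1025.00 = 502.85
Transit Levy: cap 291170.00 − YTD 287575.00 = 3595.00 subject; 7.4% × 3595.00 = 266.03
Total: 502.85 + 266.03 = 768.88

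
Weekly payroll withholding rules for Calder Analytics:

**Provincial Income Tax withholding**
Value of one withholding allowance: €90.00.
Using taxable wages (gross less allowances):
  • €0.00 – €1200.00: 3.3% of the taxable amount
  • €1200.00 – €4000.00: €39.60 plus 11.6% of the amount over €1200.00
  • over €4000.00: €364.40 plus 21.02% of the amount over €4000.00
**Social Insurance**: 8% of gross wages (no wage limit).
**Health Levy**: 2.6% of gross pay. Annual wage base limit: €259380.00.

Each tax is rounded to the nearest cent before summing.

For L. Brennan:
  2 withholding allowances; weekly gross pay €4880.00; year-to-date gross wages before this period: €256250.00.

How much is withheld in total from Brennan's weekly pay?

Provincial Income Tax: taxable = €4880.00 − 2×€90.00 = €4700.00
  €364.40 + 21.02% × (€4700.00 − €4000.00) = €364.40 + 21.02% × €700.00 = €511.54
Social Insurance: 8% × €4880.00 = €390.40
Health Levy: cap €259380.00 − YTD €256250.00 = €3130.00 subject; 2.6% × €3130.00 = €81.38
Total: €511.54 + €390.40 + €81.38 = €983.32

€983.32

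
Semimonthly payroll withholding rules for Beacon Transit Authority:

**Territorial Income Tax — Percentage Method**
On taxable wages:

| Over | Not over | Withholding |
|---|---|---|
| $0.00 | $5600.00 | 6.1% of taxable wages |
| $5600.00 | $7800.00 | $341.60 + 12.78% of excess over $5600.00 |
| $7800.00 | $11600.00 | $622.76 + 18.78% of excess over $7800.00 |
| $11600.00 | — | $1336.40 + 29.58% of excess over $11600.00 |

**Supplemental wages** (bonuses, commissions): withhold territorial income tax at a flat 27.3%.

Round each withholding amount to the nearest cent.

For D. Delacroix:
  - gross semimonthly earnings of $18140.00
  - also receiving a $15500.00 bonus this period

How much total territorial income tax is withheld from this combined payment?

$7502.43

Territorial Income Tax: taxable = $18140.00
  $1336.40 + 29.58% × ($18140.00 − $11600.00) = $1336.40 + 29.58% × $6540.00 = $3270.93
Supplemental (27.3% flat on bonus): 27.3% × $15500.00 = $4231.50
Total territorial income tax: $3270.93 + $4231.50 = $7502.43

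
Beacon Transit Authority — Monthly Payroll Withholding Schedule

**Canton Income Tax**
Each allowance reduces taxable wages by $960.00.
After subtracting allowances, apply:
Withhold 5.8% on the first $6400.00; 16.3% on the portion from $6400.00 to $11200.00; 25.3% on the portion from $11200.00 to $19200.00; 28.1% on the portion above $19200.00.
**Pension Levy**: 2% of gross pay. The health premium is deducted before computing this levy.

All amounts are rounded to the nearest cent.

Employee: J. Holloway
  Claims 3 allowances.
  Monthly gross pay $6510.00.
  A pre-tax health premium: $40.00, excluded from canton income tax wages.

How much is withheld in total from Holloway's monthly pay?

$337.62

Canton Income Tax: taxable = $6510.00 − $40.00 − 3×$960.00 = $3590.00
  5.8% × $3590.00 = $208.22
Pension Levy: 2% × $6470.00 = $129.40
Total: $208.22 + $129.40 = $337.62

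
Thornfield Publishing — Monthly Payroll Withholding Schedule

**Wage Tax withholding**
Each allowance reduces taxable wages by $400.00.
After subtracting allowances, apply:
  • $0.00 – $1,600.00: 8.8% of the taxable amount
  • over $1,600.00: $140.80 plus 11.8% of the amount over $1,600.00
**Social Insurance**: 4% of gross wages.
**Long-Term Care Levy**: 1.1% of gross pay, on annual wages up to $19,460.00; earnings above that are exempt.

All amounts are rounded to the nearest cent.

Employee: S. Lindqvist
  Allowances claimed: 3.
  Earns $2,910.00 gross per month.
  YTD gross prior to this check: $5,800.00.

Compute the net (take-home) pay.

Wage Tax: taxable = $2,910.00 − 3×$400.00 = $1,710.00
  $140.80 + 11.8% × ($1,710.00 − $1,600.00) = $140.80 + 11.8% × $110.00 = $153.78
Social Insurance: 4% × $2,910.00 = $116.40
Long-Term Care Levy: 1.1% × $2,910.00 = $32.01
Total withheld: $153.78 + $116.40 + $32.01 = $302.19
Net pay: $2,910.00 − $302.19 = $2,607.81

$2,607.81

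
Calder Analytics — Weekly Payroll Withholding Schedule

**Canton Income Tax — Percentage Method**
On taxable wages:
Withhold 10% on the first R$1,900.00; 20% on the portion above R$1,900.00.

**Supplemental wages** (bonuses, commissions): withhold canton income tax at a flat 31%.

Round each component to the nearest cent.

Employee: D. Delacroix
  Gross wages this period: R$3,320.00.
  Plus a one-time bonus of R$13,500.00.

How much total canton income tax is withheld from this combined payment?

Canton Income Tax: taxable = R$3,320.00
  R$190.00 + 20% × (R$3,320.00 − R$1,900.00) = R$190.00 + 20% × R$1,420.00 = R$474.00
Supplemental (31% flat on bonus): 31% × R$13,500.00 = R$4,185.00
Total canton income tax: R$474.00 + R$4,185.00 = R$4,659.00

R$4,659.00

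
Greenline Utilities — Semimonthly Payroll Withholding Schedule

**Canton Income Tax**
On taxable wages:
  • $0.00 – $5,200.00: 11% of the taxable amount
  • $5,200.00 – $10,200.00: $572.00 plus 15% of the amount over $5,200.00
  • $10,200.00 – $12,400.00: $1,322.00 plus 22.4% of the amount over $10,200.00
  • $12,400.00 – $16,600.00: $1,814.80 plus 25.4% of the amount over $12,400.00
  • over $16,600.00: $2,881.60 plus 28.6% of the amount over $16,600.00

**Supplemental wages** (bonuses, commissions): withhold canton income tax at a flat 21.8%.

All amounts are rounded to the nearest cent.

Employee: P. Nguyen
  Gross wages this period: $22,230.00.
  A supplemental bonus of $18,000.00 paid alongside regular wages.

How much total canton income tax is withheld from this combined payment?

Canton Income Tax: taxable = $22,230.00
  $2,881.60 + 28.6% × ($22,230.00 − $16,600.00) = $2,881.60 + 28.6% × $5,630.00 = $4,491.78
Supplemental (21.8% flat on bonus): 21.8% × $18,000.00 = $3,924.00
Total canton income tax: $4,491.78 + $3,924.00 = $8,415.78

$8,415.78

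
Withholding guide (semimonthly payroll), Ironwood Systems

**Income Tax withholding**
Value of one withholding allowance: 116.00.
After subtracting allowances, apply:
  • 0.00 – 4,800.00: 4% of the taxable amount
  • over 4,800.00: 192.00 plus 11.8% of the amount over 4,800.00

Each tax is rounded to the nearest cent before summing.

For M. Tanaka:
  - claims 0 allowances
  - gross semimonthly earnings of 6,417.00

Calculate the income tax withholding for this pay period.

382.81

Income Tax: taxable = 6,417.00
  192.00 + 11.8% × (6,417.00 − 4,800.00) = 192.00 + 11.8% × 1,617.00 = 382.81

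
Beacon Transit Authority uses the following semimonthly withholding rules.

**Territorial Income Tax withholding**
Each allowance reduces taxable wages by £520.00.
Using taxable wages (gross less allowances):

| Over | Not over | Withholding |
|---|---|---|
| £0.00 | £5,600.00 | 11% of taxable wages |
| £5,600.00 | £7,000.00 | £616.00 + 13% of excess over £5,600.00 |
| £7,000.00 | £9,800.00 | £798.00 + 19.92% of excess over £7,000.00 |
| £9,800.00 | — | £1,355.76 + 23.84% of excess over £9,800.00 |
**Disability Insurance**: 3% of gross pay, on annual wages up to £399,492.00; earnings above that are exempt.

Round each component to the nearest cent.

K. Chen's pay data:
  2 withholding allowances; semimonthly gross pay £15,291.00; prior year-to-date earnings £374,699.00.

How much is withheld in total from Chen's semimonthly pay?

Territorial Income Tax: taxable = £15,291.00 − 2×£520.00 = £14,251.00
  £1,355.76 + 23.84% × (£14,251.00 − £9,800.00) = £1,355.76 + 23.84% × £4,451.00 = £2,416.88
Disability Insurance: 3% × £15,291.00 = £458.73
Total: £2,416.88 + £458.73 = £2,875.61

£2,875.61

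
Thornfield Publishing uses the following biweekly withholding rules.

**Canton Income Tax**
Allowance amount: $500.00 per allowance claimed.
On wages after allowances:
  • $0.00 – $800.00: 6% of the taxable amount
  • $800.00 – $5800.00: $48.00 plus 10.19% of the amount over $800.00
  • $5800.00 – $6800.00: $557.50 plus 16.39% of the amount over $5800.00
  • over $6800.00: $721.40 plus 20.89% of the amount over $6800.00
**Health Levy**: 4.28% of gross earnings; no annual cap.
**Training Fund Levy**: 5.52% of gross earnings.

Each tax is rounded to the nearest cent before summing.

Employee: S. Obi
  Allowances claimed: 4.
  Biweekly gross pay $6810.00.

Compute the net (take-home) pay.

$5686.00

Canton Income Tax: taxable = $6810.00 − 4×$500.00 = $4810.00
  $48.00 + 10.19% × ($4810.00 − $800.00) = $48.00 + 10.19% × $4010.00 = $456.62
Health Levy: 4.28% × $6810.00 = $291.47
Training Fund Levy: 5.52% × $6810.00 = $375.91
Total withheld: $456.62 + $291.47 + $375.91 = $1124.00
Net pay: $6810.00 − $1124.00 = $5686.00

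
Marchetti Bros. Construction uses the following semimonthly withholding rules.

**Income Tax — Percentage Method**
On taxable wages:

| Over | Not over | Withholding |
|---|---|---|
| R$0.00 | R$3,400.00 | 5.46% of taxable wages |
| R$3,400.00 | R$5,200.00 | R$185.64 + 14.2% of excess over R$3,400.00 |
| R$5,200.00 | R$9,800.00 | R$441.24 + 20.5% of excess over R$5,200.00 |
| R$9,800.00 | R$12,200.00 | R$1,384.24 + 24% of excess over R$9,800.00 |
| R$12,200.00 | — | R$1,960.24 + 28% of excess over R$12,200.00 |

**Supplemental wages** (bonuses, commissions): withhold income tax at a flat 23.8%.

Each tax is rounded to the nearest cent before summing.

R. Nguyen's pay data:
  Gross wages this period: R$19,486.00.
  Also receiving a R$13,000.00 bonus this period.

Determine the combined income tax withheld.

R$7,094.32

Income Tax: taxable = R$19,486.00
  R$1,960.24 + 28% × (R$19,486.00 − R$12,200.00) = R$1,960.24 + 28% × R$7,286.00 = R$4,000.32
Supplemental (23.8% flat on bonus): 23.8% × R$13,000.00 = R$3,094.00
Total income tax: R$4,000.32 + R$3,094.00 = R$7,094.32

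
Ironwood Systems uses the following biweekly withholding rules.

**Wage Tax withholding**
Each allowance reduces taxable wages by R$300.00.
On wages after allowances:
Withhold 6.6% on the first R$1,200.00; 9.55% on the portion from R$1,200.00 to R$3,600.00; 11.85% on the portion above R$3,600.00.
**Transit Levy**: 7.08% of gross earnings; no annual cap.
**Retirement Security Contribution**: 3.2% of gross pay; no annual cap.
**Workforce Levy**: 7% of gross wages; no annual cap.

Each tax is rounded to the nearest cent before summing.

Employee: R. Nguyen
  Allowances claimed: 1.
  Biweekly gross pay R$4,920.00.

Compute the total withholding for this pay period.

R$1,279.45

Wage Tax: taxable = R$4,920.00 − 1×R$300.00 = R$4,620.00
  R$308.40 + 11.85% × (R$4,620.00 − R$3,600.00) = R$308.40 + 11.85% × R$1,020.00 = R$429.27
Transit Levy: 7.08% × R$4,920.00 = R$348.34
Retirement Security Contribution: 3.2% × R$4,920.00 = R$157.44
Workforce Levy: 7% × R$4,920.00 = R$344.40
Total: R$429.27 + R$348.34 + R$157.44 + R$344.40 = R$1,279.45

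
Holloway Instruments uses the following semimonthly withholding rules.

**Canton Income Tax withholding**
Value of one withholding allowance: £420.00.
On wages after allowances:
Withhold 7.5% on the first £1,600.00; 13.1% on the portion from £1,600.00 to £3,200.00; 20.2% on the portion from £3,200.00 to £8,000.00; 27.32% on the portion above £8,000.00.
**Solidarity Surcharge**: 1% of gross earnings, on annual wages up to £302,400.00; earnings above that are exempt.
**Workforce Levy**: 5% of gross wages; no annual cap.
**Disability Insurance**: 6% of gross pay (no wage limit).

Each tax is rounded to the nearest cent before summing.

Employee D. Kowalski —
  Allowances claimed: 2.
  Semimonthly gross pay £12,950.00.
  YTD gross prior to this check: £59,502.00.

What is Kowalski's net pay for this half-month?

£8,973.95

Canton Income Tax: taxable = £12,950.00 − 2×£420.00 = £12,110.00
  £1,299.20 + 27.32% × (£12,110.00 − £8,000.00) = £1,299.20 + 27.32% × £4,110.00 = £2,422.05
Solidarity Surcharge: 1% × £12,950.00 = £129.50
Workforce Levy: 5% × £12,950.00 = £647.50
Disability Insurance: 6% × £12,950.00 = £777.00
Total withheld: £2,422.05 + £129.50 + £647.50 + £777.00 = £3,976.05
Net pay: £12,950.00 − £3,976.05 = £8,973.95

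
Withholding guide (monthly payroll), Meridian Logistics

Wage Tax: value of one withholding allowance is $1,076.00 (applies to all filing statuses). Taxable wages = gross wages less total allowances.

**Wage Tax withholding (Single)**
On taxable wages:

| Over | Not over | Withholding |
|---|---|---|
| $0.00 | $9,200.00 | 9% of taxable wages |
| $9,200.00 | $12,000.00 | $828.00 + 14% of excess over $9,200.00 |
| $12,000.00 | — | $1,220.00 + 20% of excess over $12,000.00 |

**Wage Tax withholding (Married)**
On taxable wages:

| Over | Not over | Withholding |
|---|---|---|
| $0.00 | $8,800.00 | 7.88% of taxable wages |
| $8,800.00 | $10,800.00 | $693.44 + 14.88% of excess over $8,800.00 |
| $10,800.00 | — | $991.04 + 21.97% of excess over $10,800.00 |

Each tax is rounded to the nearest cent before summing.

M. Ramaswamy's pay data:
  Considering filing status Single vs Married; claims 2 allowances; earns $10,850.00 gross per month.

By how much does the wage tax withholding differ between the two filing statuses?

$97.42

Wage Tax (Single): taxable = $10,850.00 − 2×$1,076.00 = $8,698.00
  9% × $8,698.00 = $782.82
Wage Tax (Married): taxable = $10,850.00 − 2×$1,076.00 = $8,698.00
  7.88% × $8,698.00 = $685.40
Difference: |$782.82 − $685.40| = $97.42 (higher under Single)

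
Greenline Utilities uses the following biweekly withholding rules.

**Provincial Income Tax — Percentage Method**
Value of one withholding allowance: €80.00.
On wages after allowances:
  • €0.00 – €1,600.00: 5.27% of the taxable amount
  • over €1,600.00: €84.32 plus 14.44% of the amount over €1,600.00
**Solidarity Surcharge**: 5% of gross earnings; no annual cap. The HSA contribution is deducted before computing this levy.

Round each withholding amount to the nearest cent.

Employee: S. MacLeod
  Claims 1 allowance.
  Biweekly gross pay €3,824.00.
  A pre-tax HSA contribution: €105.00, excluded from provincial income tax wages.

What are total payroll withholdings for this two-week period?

Provincial Income Tax: taxable = €3,824.00 − €105.00 − 1×€80.00 = €3,639.00
  €84.32 + 14.44% × (€3,639.00 − €1,600.00) = €84.32 + 14.44% × €2,039.00 = €378.75
Solidarity Surcharge: 5% × €3,719.00 = €185.95
Total: €378.75 + €185.95 = €564.70

€564.70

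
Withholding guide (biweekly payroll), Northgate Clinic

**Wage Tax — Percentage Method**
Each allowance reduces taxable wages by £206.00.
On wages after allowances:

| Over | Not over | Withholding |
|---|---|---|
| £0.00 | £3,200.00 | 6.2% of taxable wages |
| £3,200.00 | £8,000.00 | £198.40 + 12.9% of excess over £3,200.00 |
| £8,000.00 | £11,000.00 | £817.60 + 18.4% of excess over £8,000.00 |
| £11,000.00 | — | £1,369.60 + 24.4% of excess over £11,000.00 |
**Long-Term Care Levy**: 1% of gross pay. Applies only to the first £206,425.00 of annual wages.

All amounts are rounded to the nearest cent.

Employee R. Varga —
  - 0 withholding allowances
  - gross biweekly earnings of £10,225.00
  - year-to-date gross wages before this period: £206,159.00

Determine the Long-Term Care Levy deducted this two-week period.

£2.66

Long-Term Care Levy: cap £206,425.00 − YTD £206,159.00 = £266.00 subject; 1% × £266.00 = £2.66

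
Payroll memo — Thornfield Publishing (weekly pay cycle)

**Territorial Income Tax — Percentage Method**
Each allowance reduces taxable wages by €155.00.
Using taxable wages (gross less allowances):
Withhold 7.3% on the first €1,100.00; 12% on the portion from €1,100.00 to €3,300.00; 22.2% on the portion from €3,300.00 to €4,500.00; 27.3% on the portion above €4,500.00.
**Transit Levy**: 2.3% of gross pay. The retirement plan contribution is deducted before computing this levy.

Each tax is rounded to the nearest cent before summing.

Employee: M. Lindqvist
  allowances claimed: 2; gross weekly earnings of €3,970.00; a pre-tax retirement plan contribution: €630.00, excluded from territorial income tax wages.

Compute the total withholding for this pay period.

Territorial Income Tax: taxable = €3,970.00 − €630.00 − 2×€155.00 = €3,030.00
  €80.30 + 12% × (€3,030.00 − €1,100.00) = €80.30 + 12% × €1,930.00 = €311.90
Transit Levy: 2.3% × €3,340.00 = €76.82
Total: €311.90 + €76.82 = €388.72

€388.72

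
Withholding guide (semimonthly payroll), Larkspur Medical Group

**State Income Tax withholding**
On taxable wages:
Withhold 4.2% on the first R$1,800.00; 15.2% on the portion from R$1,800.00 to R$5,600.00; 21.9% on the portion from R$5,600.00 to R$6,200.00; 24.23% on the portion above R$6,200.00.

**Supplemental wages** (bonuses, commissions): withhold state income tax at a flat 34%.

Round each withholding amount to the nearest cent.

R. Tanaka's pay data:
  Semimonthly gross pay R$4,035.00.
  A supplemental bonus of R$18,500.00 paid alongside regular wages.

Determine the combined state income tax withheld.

R$6,705.32

State Income Tax: taxable = R$4,035.00
  R$75.60 + 15.2% × (R$4,035.00 − R$1,800.00) = R$75.60 + 15.2% × R$2,235.00 = R$415.32
Supplemental (34% flat on bonus): 34% × R$18,500.00 = R$6,290.00
Total state income tax: R$415.32 + R$6,290.00 = R$6,705.32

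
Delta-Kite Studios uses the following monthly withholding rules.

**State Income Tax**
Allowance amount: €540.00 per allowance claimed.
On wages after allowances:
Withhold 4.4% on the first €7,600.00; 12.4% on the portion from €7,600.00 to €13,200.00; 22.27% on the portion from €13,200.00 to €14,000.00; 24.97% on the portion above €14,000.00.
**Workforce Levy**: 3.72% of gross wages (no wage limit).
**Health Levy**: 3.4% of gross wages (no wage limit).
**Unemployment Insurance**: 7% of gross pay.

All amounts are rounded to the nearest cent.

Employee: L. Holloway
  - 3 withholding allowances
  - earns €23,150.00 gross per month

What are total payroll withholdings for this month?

State Income Tax: taxable = €23,150.00 − 3×€540.00 = €21,530.00
  €1,206.96 + 24.97% × (€21,530.00 − €14,000.00) = €1,206.96 + 24.97% × €7,530.00 = €3,087.20
Workforce Levy: 3.72% × €23,150.00 = €861.18
Health Levy: 3.4% × €23,150.00 = €787.10
Unemployment Insurance: 7% × €23,150.00 = €1,620.50
Total: €3,087.20 + €861.18 + €787.10 + €1,620.50 = €6,355.98

€6,355.98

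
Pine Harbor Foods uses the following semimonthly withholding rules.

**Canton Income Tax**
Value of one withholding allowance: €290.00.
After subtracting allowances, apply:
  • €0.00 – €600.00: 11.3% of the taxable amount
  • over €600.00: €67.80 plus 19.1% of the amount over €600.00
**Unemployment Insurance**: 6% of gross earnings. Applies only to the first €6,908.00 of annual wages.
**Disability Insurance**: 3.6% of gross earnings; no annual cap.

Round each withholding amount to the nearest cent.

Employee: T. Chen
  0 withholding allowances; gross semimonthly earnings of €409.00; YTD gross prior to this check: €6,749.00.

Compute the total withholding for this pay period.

Canton Income Tax: taxable = €409.00
  11.3% × €409.00 = €46.22
Unemployment Insurance: cap €6,908.00 − YTD €6,749.00 = €159.00 subject; 6% × €159.00 = €9.54
Disability Insurance: 3.6% × €409.00 = €14.72
Total: €46.22 + €9.54 + €14.72 = €70.48

€70.48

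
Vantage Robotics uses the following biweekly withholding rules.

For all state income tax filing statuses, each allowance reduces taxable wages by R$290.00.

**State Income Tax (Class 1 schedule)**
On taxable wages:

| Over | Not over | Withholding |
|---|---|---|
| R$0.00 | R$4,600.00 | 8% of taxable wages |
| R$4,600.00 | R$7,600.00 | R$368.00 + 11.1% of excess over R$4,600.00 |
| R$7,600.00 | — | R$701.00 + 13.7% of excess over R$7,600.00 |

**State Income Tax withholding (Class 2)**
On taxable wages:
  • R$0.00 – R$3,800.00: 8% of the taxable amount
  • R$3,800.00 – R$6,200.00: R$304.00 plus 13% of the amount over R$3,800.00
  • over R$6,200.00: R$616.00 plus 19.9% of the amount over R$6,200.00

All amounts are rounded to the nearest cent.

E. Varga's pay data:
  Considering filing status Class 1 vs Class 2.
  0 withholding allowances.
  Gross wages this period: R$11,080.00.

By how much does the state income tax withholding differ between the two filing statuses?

State Income Tax (Class 1): taxable = R$11,080.00
  R$701.00 + 13.7% × (R$11,080.00 − R$7,600.00) = R$701.00 + 13.7% × R$3,480.00 = R$1,177.76
State Income Tax (Class 2): taxable = R$11,080.00
  R$616.00 + 19.9% × (R$11,080.00 − R$6,200.00) = R$616.00 + 19.9% × R$4,880.00 = R$1,587.12
Difference: |R$1,177.76 − R$1,587.12| = R$409.36 (higher under Class 2)

R$409.36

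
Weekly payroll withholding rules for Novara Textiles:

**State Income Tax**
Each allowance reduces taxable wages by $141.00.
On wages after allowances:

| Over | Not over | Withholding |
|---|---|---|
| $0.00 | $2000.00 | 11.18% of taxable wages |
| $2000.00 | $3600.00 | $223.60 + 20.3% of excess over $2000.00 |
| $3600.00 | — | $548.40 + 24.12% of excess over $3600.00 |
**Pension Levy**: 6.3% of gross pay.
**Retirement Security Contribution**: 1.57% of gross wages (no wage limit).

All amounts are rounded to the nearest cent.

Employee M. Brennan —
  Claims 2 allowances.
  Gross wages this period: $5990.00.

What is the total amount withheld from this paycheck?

$1528.26

State Income Tax: taxable = $5990.00 − 2×$141.00 = $5708.00
  $548.40 + 24.12% × ($5708.00 − $3600.00) = $548.40 + 24.12% × $2108.00 = $1056.85
Pension Levy: 6.3% × $5990.00 = $377.37
Retirement Security Contribution: 1.57% × $5990.00 = $94.04
Total: $1056.85 + $377.37 + $94.04 = $1528.26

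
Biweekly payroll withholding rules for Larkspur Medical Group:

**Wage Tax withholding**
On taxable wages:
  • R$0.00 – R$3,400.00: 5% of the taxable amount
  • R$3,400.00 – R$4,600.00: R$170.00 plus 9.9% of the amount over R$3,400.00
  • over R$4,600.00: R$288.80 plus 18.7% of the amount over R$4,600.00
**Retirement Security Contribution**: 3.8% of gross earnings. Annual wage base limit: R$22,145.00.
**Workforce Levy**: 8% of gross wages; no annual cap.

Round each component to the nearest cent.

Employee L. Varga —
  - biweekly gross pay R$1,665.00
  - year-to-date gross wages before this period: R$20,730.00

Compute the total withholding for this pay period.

Wage Tax: taxable = R$1,665.00
  5% × R$1,665.00 = R$83.25
Retirement Security Contribution: cap R$22,145.00 − YTD R$20,730.00 = R$1,415.00 subject; 3.8% × R$1,415.00 = R$53.77
Workforce Levy: 8% × R$1,665.00 = R$133.20
Total: R$83.25 + R$53.77 + R$133.20 = R$270.22

R$270.22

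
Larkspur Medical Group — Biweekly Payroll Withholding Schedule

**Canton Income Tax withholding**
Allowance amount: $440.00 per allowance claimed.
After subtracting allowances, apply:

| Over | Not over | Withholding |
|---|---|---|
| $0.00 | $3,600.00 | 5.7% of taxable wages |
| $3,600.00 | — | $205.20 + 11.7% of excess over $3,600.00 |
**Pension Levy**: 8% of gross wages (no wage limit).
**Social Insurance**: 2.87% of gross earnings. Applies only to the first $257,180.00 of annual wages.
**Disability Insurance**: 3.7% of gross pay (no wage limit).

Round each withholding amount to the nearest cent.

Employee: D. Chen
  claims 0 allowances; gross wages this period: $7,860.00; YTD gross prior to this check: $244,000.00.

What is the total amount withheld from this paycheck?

$1,848.82

Canton Income Tax: taxable = $7,860.00
  $205.20 + 11.7% × ($7,860.00 − $3,600.00) = $205.20 + 11.7% × $4,260.00 = $703.62
Pension Levy: 8% × $7,860.00 = $628.80
Social Insurance: 2.87% × $7,860.00 = $225.58
Disability Insurance: 3.7% × $7,860.00 = $290.82
Total: $703.62 + $628.80 + $225.58 + $290.82 = $1,848.82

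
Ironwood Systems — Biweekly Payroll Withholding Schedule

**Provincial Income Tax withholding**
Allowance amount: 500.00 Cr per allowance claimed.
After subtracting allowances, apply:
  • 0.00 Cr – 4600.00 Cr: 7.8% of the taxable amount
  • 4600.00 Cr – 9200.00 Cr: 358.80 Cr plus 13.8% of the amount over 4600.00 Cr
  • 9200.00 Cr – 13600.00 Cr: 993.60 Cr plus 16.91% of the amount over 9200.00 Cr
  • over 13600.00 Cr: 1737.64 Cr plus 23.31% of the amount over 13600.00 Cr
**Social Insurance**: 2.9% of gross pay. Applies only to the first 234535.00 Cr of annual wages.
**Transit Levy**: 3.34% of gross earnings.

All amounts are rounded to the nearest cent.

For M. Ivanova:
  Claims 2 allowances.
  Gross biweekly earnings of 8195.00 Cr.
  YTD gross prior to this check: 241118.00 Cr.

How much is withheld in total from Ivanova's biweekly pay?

990.62 Cr

Provincial Income Tax: taxable = 8195.00 Cr − 2×500.00 Cr = 7195.00 Cr
  358.80 Cr + 13.8% × (7195.00 Cr − 4600.00 Cr) = 358.80 Cr + 13.8% × 2595.00 Cr = 716.91 Cr
Social Insurance: YTD 241118.00 Cr ≥ cap 234535.00 Cr → 0.00 Cr
Transit Levy: 3.34% × 8195.00 Cr = 273.71 Cr
Total: 716.91 Cr + 0.00 Cr + 273.71 Cr = 990.62 Cr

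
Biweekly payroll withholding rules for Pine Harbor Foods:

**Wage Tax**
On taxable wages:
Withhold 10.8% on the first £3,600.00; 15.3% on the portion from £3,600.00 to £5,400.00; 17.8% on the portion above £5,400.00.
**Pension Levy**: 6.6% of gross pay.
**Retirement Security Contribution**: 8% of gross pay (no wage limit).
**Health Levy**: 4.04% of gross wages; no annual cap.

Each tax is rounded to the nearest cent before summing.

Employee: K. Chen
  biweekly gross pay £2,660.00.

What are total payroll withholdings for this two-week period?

£783.10

Wage Tax: taxable = £2,660.00
  10.8% × £2,660.00 = £287.28
Pension Levy: 6.6% × £2,660.00 = £175.56
Retirement Security Contribution: 8% × £2,660.00 = £212.80
Health Levy: 4.04% × £2,660.00 = £107.46
Total: £287.28 + £175.56 + £212.80 + £107.46 = £783.10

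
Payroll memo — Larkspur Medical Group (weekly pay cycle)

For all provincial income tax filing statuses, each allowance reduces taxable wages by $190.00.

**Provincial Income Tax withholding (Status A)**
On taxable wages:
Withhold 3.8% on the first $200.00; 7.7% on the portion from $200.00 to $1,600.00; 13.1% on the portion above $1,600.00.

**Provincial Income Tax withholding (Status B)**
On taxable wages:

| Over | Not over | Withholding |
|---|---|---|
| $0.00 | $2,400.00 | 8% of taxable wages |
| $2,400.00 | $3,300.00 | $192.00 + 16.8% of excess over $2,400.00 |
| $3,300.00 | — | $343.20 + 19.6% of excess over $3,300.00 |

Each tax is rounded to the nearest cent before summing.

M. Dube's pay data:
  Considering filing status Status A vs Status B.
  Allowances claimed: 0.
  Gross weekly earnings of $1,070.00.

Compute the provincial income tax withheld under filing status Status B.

$85.60

Provincial Income Tax (Status B): taxable = $1,070.00
  8% × $1,070.00 = $85.60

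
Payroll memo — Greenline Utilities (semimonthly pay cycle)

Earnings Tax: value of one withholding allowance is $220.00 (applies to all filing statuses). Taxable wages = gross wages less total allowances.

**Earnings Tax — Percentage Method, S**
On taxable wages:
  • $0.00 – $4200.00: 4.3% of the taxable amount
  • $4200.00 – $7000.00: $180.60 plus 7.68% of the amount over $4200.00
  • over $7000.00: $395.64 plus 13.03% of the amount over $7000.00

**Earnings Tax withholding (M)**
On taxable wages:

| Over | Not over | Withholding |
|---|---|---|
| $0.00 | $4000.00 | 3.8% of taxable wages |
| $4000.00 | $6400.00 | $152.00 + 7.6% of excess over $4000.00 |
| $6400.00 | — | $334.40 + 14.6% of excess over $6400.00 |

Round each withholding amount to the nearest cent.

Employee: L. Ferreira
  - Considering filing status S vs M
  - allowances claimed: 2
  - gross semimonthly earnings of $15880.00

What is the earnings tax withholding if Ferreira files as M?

Earnings Tax (M): taxable = $15880.00 − 2×$220.00 = $15440.00
  $334.40 + 14.6% × ($15440.00 − $6400.00) = $334.40 + 14.6% × $9040.00 = $1654.24

$1654.24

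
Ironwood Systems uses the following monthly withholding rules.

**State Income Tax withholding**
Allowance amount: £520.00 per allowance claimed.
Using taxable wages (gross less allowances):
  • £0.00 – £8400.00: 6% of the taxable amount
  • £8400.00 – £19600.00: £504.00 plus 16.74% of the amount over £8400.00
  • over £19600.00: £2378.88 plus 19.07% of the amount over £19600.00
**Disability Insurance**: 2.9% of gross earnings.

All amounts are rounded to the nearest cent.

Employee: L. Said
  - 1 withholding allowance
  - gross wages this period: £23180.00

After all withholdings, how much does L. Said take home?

£19545.36

State Income Tax: taxable = £23180.00 − 1×£520.00 = £22660.00
  £2378.88 + 19.07% × (£22660.00 − £19600.00) = £2378.88 + 19.07% × £3060.00 = £2962.42
Disability Insurance: 2.9% × £23180.00 = £672.22
Total withheld: £2962.42 + £672.22 = £3634.64
Net pay: £23180.00 − £3634.64 = £19545.36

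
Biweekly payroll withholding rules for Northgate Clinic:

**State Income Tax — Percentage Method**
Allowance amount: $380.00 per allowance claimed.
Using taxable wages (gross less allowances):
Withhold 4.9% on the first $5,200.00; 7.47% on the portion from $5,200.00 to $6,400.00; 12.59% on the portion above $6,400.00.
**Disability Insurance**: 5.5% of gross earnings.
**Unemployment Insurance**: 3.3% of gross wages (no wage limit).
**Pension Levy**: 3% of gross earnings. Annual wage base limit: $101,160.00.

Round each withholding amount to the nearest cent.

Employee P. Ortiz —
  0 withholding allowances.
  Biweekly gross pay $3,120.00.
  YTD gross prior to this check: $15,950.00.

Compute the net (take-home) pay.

State Income Tax: taxable = $3,120.00
  4.9% × $3,120.00 = $152.88
Disability Insurance: 5.5% × $3,120.00 = $171.60
Unemployment Insurance: 3.3% × $3,120.00 = $102.96
Pension Levy: 3% × $3,120.00 = $93.60
Total withheld: $152.88 + $171.60 + $102.96 + $93.60 = $521.04
Net pay: $3,120.00 − $521.04 = $2,598.96

$2,598.96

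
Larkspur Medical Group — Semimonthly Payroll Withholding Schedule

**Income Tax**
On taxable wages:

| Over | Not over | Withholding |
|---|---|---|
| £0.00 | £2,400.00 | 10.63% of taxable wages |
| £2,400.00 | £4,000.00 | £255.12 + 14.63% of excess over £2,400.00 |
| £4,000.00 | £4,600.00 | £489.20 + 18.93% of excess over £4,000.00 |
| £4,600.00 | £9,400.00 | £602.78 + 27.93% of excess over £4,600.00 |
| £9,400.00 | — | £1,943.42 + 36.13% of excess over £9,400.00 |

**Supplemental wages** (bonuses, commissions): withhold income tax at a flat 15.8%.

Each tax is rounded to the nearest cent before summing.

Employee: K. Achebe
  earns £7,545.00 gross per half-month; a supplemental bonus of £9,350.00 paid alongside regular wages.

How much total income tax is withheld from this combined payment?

£2,902.62

Income Tax: taxable = £7,545.00
  £602.78 + 27.93% × (£7,545.00 − £4,600.00) = £602.78 + 27.93% × £2,945.00 = £1,425.32
Supplemental (15.8% flat on bonus): 15.8% × £9,350.00 = £1,477.30
Total income tax: £1,425.32 + £1,477.30 = £2,902.62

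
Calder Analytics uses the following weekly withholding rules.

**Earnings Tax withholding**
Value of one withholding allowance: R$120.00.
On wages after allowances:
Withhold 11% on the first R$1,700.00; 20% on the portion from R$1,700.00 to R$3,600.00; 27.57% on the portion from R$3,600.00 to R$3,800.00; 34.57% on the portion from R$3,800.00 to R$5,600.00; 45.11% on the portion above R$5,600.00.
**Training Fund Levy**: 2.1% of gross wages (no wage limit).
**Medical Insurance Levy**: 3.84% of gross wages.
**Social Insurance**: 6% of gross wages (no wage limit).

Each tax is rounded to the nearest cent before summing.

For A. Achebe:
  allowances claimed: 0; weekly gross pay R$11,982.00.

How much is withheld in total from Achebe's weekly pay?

R$5,553.97

Earnings Tax: taxable = R$11,982.00
  R$1,244.40 + 45.11% × (R$11,982.00 − R$5,600.00) = R$1,244.40 + 45.11% × R$6,382.00 = R$4,123.32
Training Fund Levy: 2.1% × R$11,982.00 = R$251.62
Medical Insurance Levy: 3.84% × R$11,982.00 = R$460.11
Social Insurance: 6% × R$11,982.00 = R$718.92
Total: R$4,123.32 + R$251.62 + R$460.11 + R$718.92 = R$5,553.97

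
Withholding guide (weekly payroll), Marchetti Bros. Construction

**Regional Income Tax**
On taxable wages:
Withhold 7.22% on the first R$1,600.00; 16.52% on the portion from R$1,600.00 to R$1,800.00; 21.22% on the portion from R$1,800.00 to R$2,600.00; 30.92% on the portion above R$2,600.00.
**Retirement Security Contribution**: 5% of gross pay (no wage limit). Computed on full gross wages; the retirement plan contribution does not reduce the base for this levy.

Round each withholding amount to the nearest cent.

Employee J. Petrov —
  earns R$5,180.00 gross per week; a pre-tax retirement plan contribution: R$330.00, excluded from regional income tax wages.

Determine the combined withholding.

Regional Income Tax: taxable = R$5,180.00 − R$330.00 = R$4,850.00
  R$318.32 + 30.92% × (R$4,850.00 − R$2,600.00) = R$318.32 + 30.92% × R$2,250.00 = R$1,014.02
Retirement Security Contribution: 5% × R$5,180.00 = R$259.00
Total: R$1,014.02 + R$259.00 = R$1,273.02

R$1,273.02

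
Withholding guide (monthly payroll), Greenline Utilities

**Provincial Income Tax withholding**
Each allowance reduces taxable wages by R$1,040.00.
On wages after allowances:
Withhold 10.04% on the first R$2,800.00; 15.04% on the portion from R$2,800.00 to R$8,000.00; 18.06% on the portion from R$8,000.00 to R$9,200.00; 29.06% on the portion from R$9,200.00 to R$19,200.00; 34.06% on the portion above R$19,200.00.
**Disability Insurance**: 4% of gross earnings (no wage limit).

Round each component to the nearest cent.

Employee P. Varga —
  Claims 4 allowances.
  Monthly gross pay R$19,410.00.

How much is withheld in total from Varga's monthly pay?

Provincial Income Tax: taxable = R$19,410.00 − 4×R$1,040.00 = R$15,250.00
  R$1,279.92 + 29.06% × (R$15,250.00 − R$9,200.00) = R$1,279.92 + 29.06% × R$6,050.00 = R$3,038.05
Disability Insurance: 4% × R$19,410.00 = R$776.40
Total: R$3,038.05 + R$776.40 = R$3,814.45

R$3,814.45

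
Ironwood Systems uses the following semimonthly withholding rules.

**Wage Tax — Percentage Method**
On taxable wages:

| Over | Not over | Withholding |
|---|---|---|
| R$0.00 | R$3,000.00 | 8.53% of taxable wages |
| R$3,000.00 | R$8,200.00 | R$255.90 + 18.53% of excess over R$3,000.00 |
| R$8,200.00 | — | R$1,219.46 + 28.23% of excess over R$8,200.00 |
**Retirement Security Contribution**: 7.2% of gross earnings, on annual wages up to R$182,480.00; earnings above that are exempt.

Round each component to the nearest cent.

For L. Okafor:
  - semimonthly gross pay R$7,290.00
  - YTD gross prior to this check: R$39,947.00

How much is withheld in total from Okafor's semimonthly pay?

Wage Tax: taxable = R$7,290.00
  R$255.90 + 18.53% × (R$7,290.00 − R$3,000.00) = R$255.90 + 18.53% × R$4,290.00 = R$1,050.84
Retirement Security Contribution: 7.2% × R$7,290.00 = R$524.88
Total: R$1,050.84 + R$524.88 = R$1,575.72

R$1,575.72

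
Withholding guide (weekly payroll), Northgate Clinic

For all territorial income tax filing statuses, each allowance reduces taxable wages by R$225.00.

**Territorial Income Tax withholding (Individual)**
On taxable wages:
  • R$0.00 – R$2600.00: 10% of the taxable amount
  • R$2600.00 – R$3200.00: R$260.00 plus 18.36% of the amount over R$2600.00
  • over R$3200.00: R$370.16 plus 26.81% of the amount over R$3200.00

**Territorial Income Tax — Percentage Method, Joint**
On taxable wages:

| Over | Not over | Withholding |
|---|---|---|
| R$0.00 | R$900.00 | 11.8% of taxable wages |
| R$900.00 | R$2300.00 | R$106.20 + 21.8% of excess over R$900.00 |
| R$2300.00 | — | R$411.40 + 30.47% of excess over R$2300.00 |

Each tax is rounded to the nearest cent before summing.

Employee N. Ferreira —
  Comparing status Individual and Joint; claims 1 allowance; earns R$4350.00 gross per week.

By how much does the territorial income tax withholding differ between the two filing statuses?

R$349.33

Territorial Income Tax (Individual): taxable = R$4350.00 − 1×R$225.00 = R$4125.00
  R$370.16 + 26.81% × (R$4125.00 − R$3200.00) = R$370.16 + 26.81% × R$925.00 = R$618.15
Territorial Income Tax (Joint): taxable = R$4350.00 − 1×R$225.00 = R$4125.00
  R$411.40 + 30.47% × (R$4125.00 − R$2300.00) = R$411.40 + 30.47% × R$1825.00 = R$967.48
Difference: |R$618.15 − R$967.48| = R$349.33 (higher under Joint)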